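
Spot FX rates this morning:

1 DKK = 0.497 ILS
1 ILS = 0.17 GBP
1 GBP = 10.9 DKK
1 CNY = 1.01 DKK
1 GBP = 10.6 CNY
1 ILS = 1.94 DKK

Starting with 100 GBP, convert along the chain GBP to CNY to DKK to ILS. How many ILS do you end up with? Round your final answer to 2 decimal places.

100 GBP × 10.6 = 1060 CNY
1060 CNY × 1.01 = 1070.6 DKK
1070.6 DKK × 0.497 = 532.0882 ILS

532.09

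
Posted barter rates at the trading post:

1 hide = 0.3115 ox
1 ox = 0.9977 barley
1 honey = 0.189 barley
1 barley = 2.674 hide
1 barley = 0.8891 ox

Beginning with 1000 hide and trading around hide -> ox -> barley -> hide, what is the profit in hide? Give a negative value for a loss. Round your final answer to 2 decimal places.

-168.96

1000 hide × 0.3115 = 311.5 ox
311.5 ox × 0.9977 = 310.78355 barley
310.78355 barley × 2.674 = 831.0352127 hide
Net change: 831.0352127 − 1000 = -168.9647873 hide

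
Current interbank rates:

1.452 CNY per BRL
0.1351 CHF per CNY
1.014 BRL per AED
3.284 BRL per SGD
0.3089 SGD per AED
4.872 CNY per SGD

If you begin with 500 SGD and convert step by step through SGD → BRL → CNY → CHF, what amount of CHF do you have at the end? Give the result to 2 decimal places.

500 SGD × 3.284 = 1642 BRL
1642 BRL × 1.452 = 2384.184 CNY
2384.184 CNY × 0.1351 = 322.1032584 CHF

322.10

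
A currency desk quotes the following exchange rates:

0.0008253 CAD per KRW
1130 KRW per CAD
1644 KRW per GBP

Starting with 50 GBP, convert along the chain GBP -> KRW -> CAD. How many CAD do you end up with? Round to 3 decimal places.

50 GBP × 1644 = 82200 KRW
82200 KRW × 0.0008253 = 67.83966 CAD

67.840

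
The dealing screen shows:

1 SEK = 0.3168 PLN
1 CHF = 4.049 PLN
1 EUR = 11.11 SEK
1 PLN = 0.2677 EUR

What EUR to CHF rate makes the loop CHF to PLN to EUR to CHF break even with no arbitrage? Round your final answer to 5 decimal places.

Known legs of the cycle: 4.049 × 0.2677 = 1.0839173
For no arbitrage the full-cycle product must be 1, so the missing rate is 1 / 1.0839173 ≈ 0.9225796.

0.92258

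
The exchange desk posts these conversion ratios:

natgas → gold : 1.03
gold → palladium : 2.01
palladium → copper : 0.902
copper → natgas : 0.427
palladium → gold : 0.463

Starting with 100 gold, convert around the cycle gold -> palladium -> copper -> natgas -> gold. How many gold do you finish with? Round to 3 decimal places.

100 gold × 2.01 = 201 palladium
201 palladium × 0.902 = 181.302 copper
181.302 copper × 0.427 = 77.415954 natgas
77.415954 natgas × 1.03 = 79.73843262 gold

79.738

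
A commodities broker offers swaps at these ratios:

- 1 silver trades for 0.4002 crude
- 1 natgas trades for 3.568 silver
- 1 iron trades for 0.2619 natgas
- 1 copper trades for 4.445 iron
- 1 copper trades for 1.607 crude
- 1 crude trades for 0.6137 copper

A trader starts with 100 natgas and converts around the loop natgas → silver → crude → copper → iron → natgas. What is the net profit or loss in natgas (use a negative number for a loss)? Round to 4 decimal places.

100 natgas × 3.568 = 356.8 silver
356.8 silver × 0.4002 = 142.79136 crude
142.79136 crude × 0.6137 = 87.631057632 copper
87.631057632 copper × 4.445 = 389.52005117424 iron
389.52005117424 iron × 0.2619 = 102.015301402533456 natgas
Net change: 102.015301402533456 − 100 = 2.015301402533456 natgas

2.0153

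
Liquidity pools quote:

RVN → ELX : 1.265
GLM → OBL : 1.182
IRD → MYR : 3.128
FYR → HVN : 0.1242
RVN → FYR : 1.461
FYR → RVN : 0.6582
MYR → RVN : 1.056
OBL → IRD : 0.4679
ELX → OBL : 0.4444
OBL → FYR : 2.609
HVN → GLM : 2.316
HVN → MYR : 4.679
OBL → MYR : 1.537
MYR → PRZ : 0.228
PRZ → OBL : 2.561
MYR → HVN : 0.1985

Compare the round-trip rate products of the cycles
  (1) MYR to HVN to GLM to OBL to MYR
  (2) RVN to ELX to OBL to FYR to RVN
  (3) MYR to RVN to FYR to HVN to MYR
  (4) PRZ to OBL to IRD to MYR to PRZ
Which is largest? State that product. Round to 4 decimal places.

(1) 0.1985 × 2.316 × 1.182 × 1.537 = 0.83520
(2) 1.265 × 0.4444 × 2.609 × 0.6582 = 0.96538
(3) 1.056 × 1.461 × 0.1242 × 4.679 = 0.89658
(4) 2.561 × 0.4679 × 3.128 × 0.228 = 0.85460
Highest is cycle (2) at 0.9654 (≤1, no arbitrage).

0.9654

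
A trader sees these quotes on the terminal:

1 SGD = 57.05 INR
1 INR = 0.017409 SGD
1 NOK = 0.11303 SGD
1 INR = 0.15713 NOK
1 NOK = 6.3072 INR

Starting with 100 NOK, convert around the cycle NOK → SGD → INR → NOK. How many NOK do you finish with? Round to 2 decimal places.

101.32

100 NOK × 0.11303 = 11.303 SGD
11.303 SGD × 57.05 = 644.83615 INR
644.83615 INR × 0.15713 = 101.3231042495 NOK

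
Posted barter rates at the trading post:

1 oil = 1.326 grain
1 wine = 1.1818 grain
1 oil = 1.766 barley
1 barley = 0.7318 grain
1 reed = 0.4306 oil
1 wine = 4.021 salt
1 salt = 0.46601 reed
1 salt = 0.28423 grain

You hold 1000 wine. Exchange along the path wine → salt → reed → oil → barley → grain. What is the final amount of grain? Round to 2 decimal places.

1000 wine × 4.021 = 4021 salt
4021 salt × 0.46601 = 1873.82621 reed
1873.82621 reed × 0.4306 = 806.869566026 oil
806.869566026 oil × 1.766 = 1424.931653601916 barley
1424.931653601916 barley × 0.7318 = 1042.7649841058821288 grain

1042.76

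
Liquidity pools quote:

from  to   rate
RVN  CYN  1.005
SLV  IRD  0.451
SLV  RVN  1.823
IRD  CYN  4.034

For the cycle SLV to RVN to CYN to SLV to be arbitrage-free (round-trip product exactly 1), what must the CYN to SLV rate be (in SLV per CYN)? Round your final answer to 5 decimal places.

0.54582

Known legs of the cycle: 1.823 × 1.005 = 1.832115
For no arbitrage the full-cycle product must be 1, so the missing rate is 1 / 1.832115 ≈ 0.5458173.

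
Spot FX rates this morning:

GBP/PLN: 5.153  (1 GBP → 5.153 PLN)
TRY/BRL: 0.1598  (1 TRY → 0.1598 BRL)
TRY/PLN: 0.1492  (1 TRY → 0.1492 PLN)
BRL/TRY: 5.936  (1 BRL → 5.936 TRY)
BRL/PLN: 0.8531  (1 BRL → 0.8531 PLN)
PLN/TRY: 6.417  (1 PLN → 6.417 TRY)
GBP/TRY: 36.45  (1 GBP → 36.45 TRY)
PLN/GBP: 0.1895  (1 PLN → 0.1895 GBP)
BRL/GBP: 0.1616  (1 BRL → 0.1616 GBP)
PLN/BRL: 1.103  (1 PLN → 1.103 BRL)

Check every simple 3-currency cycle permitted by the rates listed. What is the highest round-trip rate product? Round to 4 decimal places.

PLN→GBP→TRY→PLN: 0.1895 × 36.45 × 0.1492 = 1.03057
PLN→BRL→TRY→PLN: 1.103 × 5.936 × 0.1492 = 0.97687
GBP→TRY→BRL→GBP: 36.45 × 0.1598 × 0.1616 = 0.94127
PLN→BRL→GBP→PLN: 1.103 × 0.1616 × 5.153 = 0.91850
PLN→TRY→BRL→PLN: 6.417 × 0.1598 × 0.8531 = 0.87480
Maximum is PLN→GBP→TRY→PLN at 1.0306; arbitrage exists.

1.0306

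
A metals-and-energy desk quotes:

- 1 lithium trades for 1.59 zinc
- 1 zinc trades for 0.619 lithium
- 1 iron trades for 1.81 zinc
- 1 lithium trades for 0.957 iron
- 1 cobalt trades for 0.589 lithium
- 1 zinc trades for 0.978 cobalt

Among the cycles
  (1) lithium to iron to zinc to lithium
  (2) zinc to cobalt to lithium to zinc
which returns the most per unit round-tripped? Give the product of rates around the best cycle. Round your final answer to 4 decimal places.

1.0722

(1) 0.957 × 1.81 × 0.619 = 1.07221
(2) 0.978 × 0.589 × 1.59 = 0.91591
Highest is cycle (1) at 1.0722 (>1, arbitrage).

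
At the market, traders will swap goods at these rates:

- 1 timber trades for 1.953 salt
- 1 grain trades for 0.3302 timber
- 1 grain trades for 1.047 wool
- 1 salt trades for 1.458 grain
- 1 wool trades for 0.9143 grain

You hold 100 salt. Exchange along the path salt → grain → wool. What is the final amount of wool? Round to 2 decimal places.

152.65

100 salt × 1.458 = 145.8 grain
145.8 grain × 1.047 = 152.6526 wool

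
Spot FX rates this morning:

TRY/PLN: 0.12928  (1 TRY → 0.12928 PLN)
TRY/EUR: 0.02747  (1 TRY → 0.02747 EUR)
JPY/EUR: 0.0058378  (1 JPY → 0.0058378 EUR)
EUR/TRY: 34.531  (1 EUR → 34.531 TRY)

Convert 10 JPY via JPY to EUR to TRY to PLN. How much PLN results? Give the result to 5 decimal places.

10 JPY × 0.0058378 = 0.058378 EUR
0.058378 EUR × 34.531 = 2.015850718 TRY
2.015850718 TRY × 0.12928 = 0.26060918082304 PLN

0.26061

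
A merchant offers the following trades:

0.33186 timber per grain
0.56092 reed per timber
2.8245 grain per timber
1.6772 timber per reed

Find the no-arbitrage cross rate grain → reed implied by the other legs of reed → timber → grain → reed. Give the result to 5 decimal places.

0.21109

Known legs of the cycle: 1.6772 × 2.8245 = 4.7372514
For no arbitrage the full-cycle product must be 1, so the missing rate is 1 / 4.7372514 ≈ 0.2110929.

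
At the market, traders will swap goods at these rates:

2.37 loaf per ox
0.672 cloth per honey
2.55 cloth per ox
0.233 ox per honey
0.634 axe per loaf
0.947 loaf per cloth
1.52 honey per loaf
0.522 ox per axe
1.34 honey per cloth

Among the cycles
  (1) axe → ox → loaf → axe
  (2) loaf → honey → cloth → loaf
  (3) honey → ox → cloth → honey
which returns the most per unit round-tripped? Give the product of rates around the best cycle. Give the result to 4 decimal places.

(1) 0.522 × 2.37 × 0.634 = 0.78435
(2) 1.52 × 0.672 × 0.947 = 0.96730
(3) 0.233 × 2.55 × 1.34 = 0.79616
Highest is cycle (2) at 0.9673 (≤1, no arbitrage).

0.9673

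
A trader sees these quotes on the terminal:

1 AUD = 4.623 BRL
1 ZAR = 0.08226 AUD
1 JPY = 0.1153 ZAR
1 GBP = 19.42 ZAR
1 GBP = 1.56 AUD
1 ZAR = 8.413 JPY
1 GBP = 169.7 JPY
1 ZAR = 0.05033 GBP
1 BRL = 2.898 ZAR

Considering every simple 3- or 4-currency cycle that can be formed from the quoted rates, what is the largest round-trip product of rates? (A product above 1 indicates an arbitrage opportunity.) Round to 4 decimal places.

1.1021

BRL→ZAR→AUD→BRL: 2.898 × 0.08226 × 4.623 = 1.10207
BRL→ZAR→GBP→AUD→BRL: 2.898 × 0.05033 × 1.56 × 4.623 = 1.05190
JPY→ZAR→GBP→JPY: 0.1153 × 0.05033 × 169.7 = 0.98478
Maximum is BRL→ZAR→AUD→BRL at 1.1021; arbitrage exists.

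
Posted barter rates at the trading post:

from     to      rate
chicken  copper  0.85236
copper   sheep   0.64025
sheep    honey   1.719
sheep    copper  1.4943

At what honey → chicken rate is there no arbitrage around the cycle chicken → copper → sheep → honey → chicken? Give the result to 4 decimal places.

Known legs of the cycle: 0.85236 × 0.64025 × 1.719 = 0.93809867931
For no arbitrage the full-cycle product must be 1, so the missing rate is 1 / 0.93809867931 ≈ 1.065986.

1.0660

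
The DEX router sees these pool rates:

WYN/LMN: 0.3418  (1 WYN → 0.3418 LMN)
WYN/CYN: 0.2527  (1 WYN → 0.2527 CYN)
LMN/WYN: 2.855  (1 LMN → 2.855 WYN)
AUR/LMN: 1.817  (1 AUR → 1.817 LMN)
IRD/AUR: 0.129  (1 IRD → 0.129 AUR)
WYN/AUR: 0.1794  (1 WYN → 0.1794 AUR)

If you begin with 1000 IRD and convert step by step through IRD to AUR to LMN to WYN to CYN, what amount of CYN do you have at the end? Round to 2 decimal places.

1000 IRD × 0.129 = 129 AUR
129 AUR × 1.817 = 234.393 LMN
234.393 LMN × 2.855 = 669.192015 WYN
669.192015 WYN × 0.2527 = 169.1048221905 CYN

169.10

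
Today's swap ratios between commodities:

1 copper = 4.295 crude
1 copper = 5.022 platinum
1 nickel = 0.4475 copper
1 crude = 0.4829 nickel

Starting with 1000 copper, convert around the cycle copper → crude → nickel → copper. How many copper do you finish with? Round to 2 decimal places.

1000 copper × 4.295 = 4295 crude
4295 crude × 0.4829 = 2074.0555 nickel
2074.0555 nickel × 0.4475 = 928.13983625 copper

928.14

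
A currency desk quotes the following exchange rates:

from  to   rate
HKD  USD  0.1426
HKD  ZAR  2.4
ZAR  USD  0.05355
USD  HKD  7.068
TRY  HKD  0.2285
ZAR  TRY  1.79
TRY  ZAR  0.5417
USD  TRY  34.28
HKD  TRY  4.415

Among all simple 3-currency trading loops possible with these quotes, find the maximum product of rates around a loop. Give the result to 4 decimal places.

1.1170

HKD→USD→TRY→HKD: 0.1426 × 34.28 × 0.2285 = 1.11698
ZAR→USD→TRY→ZAR: 0.05355 × 34.28 × 0.5417 = 0.99440
ZAR→TRY→HKD→ZAR: 1.79 × 0.2285 × 2.4 = 0.98164
ZAR→USD→HKD→ZAR: 0.05355 × 7.068 × 2.4 = 0.90838
Maximum is HKD→USD→TRY→HKD at 1.1170; arbitrage exists.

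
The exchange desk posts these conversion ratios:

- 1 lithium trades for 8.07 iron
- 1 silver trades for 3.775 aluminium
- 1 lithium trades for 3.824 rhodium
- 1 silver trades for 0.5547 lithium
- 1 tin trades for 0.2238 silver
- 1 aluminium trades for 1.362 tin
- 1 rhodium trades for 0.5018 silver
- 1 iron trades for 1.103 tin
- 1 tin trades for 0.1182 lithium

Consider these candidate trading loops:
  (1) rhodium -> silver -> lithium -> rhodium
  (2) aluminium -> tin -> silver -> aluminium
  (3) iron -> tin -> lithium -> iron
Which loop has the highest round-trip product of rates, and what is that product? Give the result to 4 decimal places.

1.1507

(1) 0.5018 × 0.5547 × 3.824 = 1.06440
(2) 1.362 × 0.2238 × 3.775 = 1.15068
(3) 1.103 × 0.1182 × 8.07 = 1.05212
Highest is cycle (2) at 1.1507 (>1, arbitrage).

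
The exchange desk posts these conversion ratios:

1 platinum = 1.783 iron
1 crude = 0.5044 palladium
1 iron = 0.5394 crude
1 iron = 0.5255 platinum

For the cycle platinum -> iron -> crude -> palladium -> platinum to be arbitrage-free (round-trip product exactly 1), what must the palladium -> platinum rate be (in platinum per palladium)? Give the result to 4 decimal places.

2.0614

Known legs of the cycle: 1.783 × 0.5394 × 0.5044 = 0.48510680088
For no arbitrage the full-cycle product must be 1, so the missing rate is 1 / 0.48510680088 ≈ 2.061402.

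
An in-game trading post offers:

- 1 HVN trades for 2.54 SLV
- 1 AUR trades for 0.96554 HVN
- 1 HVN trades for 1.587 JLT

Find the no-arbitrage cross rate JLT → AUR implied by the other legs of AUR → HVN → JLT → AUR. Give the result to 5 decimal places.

0.65261

Known legs of the cycle: 0.96554 × 1.587 = 1.53231198
For no arbitrage the full-cycle product must be 1, so the missing rate is 1 / 1.53231198 ≈ 0.6526086.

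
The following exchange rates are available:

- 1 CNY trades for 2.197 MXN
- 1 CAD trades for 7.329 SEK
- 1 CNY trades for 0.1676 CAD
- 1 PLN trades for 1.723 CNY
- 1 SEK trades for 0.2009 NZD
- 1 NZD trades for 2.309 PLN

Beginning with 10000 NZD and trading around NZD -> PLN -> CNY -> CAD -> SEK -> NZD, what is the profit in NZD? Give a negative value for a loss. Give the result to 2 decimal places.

10000 NZD × 2.309 = 23090 PLN
23090 PLN × 1.723 = 39784.07 CNY
39784.07 CNY × 0.1676 = 6667.810132 CAD
6667.810132 CAD × 7.329 = 48868.380457428 SEK
48868.380457428 SEK × 0.2009 = 9817.6576338972852 NZD
Net change: 9817.6576338972852 − 10000 = -182.3423661027148 NZD

-182.34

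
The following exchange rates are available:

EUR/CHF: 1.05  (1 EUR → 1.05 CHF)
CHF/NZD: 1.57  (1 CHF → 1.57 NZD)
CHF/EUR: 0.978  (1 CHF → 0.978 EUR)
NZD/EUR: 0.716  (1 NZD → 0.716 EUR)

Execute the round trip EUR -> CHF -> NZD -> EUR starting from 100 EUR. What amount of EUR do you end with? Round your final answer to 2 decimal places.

100 EUR × 1.05 = 105 CHF
105 CHF × 1.57 = 164.85 NZD
164.85 NZD × 0.716 = 118.0326 EUR

118.03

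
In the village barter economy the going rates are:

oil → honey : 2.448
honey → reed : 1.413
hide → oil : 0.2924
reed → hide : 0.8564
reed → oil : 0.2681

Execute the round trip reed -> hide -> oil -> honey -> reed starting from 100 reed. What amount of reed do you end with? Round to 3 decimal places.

100 reed × 0.8564 = 85.64 hide
85.64 hide × 0.2924 = 25.041136 oil
25.041136 oil × 2.448 = 61.300700928 honey
61.300700928 honey × 1.413 = 86.617890411264 reed

86.618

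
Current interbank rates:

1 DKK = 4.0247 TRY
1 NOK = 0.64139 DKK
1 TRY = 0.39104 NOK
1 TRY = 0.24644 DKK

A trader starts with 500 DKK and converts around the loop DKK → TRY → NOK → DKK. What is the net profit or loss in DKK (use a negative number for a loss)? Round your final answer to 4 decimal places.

4.7158

500 DKK × 4.0247 = 2012.35 TRY
2012.35 TRY × 0.39104 = 786.909344 NOK
786.909344 NOK × 0.64139 = 504.71578414816 DKK
Net change: 504.71578414816 − 500 = 4.71578414816 DKK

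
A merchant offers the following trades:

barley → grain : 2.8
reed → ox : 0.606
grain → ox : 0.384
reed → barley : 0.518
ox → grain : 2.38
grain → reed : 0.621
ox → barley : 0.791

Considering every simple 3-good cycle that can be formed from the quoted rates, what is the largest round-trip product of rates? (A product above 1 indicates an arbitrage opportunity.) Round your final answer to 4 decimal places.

grain→reed→barley→grain: 0.621 × 0.518 × 2.8 = 0.90070
ox→grain→reed→ox: 2.38 × 0.621 × 0.606 = 0.89566
ox→barley→grain→ox: 0.791 × 2.8 × 0.384 = 0.85048
Maximum is grain→reed→barley→grain at 0.9007; no arbitrage — every cycle loses value.

0.9007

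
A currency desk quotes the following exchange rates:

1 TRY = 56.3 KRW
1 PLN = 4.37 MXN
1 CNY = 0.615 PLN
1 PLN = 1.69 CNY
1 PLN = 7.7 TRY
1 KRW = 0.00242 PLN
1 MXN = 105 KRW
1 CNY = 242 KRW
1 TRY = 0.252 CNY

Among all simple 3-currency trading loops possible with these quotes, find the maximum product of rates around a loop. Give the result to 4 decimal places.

PLN→TRY→CNY→PLN: 7.7 × 0.252 × 0.615 = 1.19335
PLN→MXN→KRW→PLN: 4.37 × 105 × 0.00242 = 1.11042
PLN→TRY→KRW→PLN: 7.7 × 56.3 × 0.00242 = 1.04909
PLN→CNY→KRW→PLN: 1.69 × 242 × 0.00242 = 0.98973
Maximum is PLN→TRY→CNY→PLN at 1.1933; arbitrage exists.

1.1933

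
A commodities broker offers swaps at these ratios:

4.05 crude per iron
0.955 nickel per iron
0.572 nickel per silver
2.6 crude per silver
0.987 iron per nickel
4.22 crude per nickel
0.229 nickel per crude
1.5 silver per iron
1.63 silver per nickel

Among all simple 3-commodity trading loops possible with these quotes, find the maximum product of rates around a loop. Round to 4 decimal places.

0.9705

silver→crude→nickel→silver: 2.6 × 0.229 × 1.63 = 0.97050
iron→crude→nickel→iron: 4.05 × 0.229 × 0.987 = 0.91539
silver→nickel→iron→silver: 0.572 × 0.987 × 1.5 = 0.84685
Maximum is silver→crude→nickel→silver at 0.9705; no arbitrage — every cycle loses value.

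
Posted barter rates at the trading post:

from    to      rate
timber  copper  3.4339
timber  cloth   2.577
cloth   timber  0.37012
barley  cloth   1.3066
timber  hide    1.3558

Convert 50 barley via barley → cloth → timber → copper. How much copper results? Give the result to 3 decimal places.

50 barley × 1.3066 = 65.33 cloth
65.33 cloth × 0.37012 = 24.1799396 timber
24.1799396 timber × 3.4339 = 83.03149459244 copper

83.031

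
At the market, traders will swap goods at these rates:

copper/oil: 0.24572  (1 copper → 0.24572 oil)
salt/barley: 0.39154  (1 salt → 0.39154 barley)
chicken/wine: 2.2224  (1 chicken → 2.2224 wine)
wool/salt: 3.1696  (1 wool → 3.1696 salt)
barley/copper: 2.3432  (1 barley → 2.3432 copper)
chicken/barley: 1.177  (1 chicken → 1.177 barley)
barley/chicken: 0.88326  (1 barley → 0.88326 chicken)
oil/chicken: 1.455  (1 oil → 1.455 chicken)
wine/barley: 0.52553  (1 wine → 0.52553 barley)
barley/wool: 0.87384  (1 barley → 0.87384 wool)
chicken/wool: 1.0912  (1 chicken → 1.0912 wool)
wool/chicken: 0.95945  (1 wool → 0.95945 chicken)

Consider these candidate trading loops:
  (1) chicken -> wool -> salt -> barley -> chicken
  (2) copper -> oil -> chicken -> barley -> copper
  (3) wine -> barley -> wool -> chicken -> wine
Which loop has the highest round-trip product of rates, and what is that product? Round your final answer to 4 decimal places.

(1) 1.0912 × 3.1696 × 0.39154 × 0.88326 = 1.19612
(2) 0.24572 × 1.455 × 1.177 × 2.3432 = 0.98603
(3) 0.52553 × 0.87384 × 0.95945 × 2.2224 = 0.97921
Highest is cycle (1) at 1.1961 (>1, arbitrage).

1.1961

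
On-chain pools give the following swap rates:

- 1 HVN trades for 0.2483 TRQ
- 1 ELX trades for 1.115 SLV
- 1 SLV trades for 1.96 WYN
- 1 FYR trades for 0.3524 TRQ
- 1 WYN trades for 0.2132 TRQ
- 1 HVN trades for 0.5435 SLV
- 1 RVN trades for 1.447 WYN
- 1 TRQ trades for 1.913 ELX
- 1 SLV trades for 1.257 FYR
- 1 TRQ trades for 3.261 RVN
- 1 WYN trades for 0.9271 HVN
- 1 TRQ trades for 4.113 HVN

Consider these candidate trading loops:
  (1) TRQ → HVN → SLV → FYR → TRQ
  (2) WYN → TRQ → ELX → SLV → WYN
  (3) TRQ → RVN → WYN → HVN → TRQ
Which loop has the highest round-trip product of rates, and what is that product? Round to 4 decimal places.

1.0862

(1) 4.113 × 0.5435 × 1.257 × 0.3524 = 0.99021
(2) 0.2132 × 1.913 × 1.115 × 1.96 = 0.89132
(3) 3.261 × 1.447 × 0.9271 × 0.2483 = 1.08623
Highest is cycle (3) at 1.0862 (>1, arbitrage).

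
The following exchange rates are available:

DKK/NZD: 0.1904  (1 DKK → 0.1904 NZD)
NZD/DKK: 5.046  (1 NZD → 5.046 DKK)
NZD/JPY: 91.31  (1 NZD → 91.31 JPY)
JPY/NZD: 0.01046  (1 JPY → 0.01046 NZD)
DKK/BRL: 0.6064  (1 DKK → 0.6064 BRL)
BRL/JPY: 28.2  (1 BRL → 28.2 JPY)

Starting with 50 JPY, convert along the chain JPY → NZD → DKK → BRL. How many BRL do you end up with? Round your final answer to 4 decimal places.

1.6003

50 JPY × 0.01046 = 0.523 NZD
0.523 NZD × 5.046 = 2.639058 DKK
2.639058 DKK × 0.6064 = 1.6003247712 BRL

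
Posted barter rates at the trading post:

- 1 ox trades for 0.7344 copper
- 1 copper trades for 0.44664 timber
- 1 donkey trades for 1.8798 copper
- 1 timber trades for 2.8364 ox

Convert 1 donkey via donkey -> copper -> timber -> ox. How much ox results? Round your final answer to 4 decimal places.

2.3814

1 donkey × 1.8798 = 1.8798 copper
1.8798 copper × 0.44664 = 0.839593872 timber
0.839593872 timber × 2.8364 = 2.3814240585408 ox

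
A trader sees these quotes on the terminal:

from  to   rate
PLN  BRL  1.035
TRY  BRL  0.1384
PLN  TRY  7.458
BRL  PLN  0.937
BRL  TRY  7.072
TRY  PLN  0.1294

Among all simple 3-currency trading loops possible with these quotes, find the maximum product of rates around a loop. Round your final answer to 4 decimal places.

PLN→TRY→BRL→PLN: 7.458 × 0.1384 × 0.937 = 0.96716
PLN→BRL→TRY→PLN: 1.035 × 7.072 × 0.1294 = 0.94715
Maximum is PLN→TRY→BRL→PLN at 0.9672; no arbitrage — every cycle loses value.

0.9672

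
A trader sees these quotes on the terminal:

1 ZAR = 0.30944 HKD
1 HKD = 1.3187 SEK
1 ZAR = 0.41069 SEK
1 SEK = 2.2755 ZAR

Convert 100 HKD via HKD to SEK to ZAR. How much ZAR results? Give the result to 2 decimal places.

300.07

100 HKD × 1.3187 = 131.87 SEK
131.87 SEK × 2.2755 = 300.070185 ZAR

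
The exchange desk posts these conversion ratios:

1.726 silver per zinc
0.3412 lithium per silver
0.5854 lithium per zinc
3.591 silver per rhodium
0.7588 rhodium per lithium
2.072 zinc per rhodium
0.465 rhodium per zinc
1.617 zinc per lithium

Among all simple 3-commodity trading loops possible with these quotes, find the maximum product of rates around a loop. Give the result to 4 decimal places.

silver→lithium→zinc→silver: 0.3412 × 1.617 × 1.726 = 0.95227
silver→lithium→rhodium→silver: 0.3412 × 0.7588 × 3.591 = 0.92972
zinc→lithium→rhodium→zinc: 0.5854 × 0.7588 × 2.072 = 0.92039
Maximum is silver→lithium→zinc→silver at 0.9523; no arbitrage — every cycle loses value.

0.9523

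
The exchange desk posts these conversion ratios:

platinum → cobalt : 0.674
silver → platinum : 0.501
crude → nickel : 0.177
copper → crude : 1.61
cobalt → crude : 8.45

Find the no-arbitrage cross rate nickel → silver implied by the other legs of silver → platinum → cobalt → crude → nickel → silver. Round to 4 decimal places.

1.9800

Known legs of the cycle: 0.501 × 0.674 × 8.45 × 0.177 = 0.5050421181
For no arbitrage the full-cycle product must be 1, so the missing rate is 1 / 0.5050421181 ≈ 1.980033.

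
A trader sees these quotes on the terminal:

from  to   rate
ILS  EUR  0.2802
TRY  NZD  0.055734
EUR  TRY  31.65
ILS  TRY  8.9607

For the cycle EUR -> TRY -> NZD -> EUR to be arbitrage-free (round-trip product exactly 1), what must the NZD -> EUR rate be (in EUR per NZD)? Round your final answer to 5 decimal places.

0.56690

Known legs of the cycle: 31.65 × 0.055734 = 1.7639811
For no arbitrage the full-cycle product must be 1, so the missing rate is 1 / 1.7639811 ≈ 0.5668995.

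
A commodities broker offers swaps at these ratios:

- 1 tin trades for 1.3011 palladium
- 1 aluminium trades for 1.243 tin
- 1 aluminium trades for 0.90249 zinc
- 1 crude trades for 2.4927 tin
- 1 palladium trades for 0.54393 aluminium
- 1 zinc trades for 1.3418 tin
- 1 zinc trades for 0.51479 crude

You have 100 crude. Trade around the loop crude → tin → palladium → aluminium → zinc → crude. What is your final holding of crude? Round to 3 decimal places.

100 crude × 2.4927 = 249.27 tin
249.27 tin × 1.3011 = 324.325197 palladium
324.325197 palladium × 0.54393 = 176.41020440421 aluminium
176.41020440421 aluminium × 0.90249 = 159.2084453727554829 zinc
159.2084453727554829 zinc × 0.51479 = 81.958915593440795042091 crude

81.959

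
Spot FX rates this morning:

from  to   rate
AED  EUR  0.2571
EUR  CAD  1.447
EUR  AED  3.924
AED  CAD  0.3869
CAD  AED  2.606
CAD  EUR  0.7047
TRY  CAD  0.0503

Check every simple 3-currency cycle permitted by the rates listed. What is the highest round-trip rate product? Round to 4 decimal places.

1.0699

CAD→EUR→AED→CAD: 0.7047 × 3.924 × 0.3869 = 1.06987
CAD→AED→EUR→CAD: 2.606 × 0.2571 × 1.447 = 0.96949
Maximum is CAD→EUR→AED→CAD at 1.0699; arbitrage exists.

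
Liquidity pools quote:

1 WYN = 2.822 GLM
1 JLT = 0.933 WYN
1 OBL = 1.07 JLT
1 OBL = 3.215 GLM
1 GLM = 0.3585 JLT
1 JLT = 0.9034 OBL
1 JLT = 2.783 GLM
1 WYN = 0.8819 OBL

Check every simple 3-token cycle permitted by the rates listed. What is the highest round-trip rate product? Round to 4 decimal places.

1.0412

OBL→GLM→JLT→OBL: 3.215 × 0.3585 × 0.9034 = 1.04124
GLM→JLT→WYN→GLM: 0.3585 × 0.933 × 2.822 = 0.94390
OBL→JLT→WYN→OBL: 1.07 × 0.933 × 0.8819 = 0.88041
Maximum is OBL→GLM→JLT→OBL at 1.0412; arbitrage exists.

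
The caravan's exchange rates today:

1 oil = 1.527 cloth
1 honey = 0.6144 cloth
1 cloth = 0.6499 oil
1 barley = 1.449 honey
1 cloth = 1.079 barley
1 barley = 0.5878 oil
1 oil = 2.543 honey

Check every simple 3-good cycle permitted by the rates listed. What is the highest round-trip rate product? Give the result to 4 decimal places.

1.0154

honey→cloth→oil→honey: 0.6144 × 0.6499 × 2.543 = 1.01542
cloth→barley→oil→cloth: 1.079 × 0.5878 × 1.527 = 0.96848
honey→cloth→barley→honey: 0.6144 × 1.079 × 1.449 = 0.96060
Maximum is honey→cloth→oil→honey at 1.0154; arbitrage exists.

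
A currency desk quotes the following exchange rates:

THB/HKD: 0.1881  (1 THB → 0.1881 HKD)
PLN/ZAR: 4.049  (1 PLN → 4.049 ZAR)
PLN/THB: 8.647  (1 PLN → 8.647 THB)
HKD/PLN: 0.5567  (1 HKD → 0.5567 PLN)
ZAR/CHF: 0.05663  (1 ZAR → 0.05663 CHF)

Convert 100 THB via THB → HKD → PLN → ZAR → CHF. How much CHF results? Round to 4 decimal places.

2.4011

100 THB × 0.1881 = 18.81 HKD
18.81 HKD × 0.5567 = 10.471527 PLN
10.471527 PLN × 4.049 = 42.399212823 ZAR
42.399212823 ZAR × 0.05663 = 2.40106742216649 CHF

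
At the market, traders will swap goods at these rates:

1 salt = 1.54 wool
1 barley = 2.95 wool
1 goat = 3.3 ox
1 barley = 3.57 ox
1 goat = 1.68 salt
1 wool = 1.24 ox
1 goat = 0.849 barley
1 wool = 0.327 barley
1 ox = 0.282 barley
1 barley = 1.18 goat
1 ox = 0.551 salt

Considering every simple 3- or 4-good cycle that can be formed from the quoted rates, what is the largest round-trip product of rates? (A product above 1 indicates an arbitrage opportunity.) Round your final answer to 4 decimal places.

ox→barley→goat→ox: 0.282 × 1.18 × 3.3 = 1.09811
ox→salt→wool→ox: 0.551 × 1.54 × 1.24 = 1.05219
ox→barley→wool→ox: 0.282 × 2.95 × 1.24 = 1.03156
barley→goat→salt→wool→barley: 1.18 × 1.68 × 1.54 × 0.327 = 0.99830
ox→salt→wool→barley→ox: 0.551 × 1.54 × 0.327 × 3.57 = 0.99058
Maximum is ox→barley→goat→ox at 1.0981; arbitrage exists.

1.0981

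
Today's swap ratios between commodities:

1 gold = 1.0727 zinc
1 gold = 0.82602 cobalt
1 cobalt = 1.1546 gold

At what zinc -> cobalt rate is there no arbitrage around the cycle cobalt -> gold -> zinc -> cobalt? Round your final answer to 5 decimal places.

0.80740

Known legs of the cycle: 1.1546 × 1.0727 = 1.23853942
For no arbitrage the full-cycle product must be 1, so the missing rate is 1 / 1.23853942 ≈ 0.8074026.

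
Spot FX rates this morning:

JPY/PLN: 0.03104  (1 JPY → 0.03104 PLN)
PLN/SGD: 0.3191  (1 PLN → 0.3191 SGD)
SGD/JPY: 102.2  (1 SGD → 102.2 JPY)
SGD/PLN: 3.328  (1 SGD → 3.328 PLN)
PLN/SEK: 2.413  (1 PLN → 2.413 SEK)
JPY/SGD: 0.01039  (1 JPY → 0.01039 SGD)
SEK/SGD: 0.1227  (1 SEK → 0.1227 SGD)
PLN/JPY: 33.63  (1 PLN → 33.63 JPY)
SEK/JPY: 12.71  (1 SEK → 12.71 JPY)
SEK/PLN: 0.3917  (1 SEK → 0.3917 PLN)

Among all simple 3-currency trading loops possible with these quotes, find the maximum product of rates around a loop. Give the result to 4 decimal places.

1.1629

JPY→SGD→PLN→JPY: 0.01039 × 3.328 × 33.63 = 1.16286
JPY→PLN→SGD→JPY: 0.03104 × 0.3191 × 102.2 = 1.01228
SGD→PLN→SEK→SGD: 3.328 × 2.413 × 0.1227 = 0.98534
JPY→PLN→SEK→JPY: 0.03104 × 2.413 × 12.71 = 0.95197
Maximum is JPY→SGD→PLN→JPY at 1.1629; arbitrage exists.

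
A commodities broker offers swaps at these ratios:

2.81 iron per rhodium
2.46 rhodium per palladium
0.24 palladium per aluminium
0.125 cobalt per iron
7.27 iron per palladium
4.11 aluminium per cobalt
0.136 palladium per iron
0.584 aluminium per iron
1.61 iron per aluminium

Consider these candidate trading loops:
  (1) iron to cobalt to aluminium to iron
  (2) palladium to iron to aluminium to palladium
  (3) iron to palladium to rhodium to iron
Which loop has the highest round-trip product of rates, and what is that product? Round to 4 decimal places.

(1) 0.125 × 4.11 × 1.61 = 0.82714
(2) 7.27 × 0.584 × 0.24 = 1.01896
(3) 0.136 × 2.46 × 2.81 = 0.94011
Highest is cycle (2) at 1.0190 (>1, arbitrage).

1.0190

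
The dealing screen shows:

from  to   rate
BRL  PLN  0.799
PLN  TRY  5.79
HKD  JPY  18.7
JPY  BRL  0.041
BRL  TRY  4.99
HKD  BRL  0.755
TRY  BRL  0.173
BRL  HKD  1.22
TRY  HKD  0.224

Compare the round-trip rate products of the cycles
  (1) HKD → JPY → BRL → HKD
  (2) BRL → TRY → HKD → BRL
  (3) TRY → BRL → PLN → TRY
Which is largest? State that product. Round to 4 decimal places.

0.9354

(1) 18.7 × 0.041 × 1.22 = 0.93537
(2) 4.99 × 0.224 × 0.755 = 0.84391
(3) 0.173 × 0.799 × 5.79 = 0.80033
Highest is cycle (1) at 0.9354 (≤1, no arbitrage).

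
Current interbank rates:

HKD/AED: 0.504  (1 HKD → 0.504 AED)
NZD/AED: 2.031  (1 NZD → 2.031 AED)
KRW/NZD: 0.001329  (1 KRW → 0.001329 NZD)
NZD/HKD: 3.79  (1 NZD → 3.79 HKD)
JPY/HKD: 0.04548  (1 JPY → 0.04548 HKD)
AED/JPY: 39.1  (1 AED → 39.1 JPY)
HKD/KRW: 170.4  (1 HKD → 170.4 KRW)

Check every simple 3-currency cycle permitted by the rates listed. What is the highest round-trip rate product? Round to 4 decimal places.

0.8962

JPY→HKD→AED→JPY: 0.04548 × 0.504 × 39.1 = 0.89625
NZD→HKD→KRW→NZD: 3.79 × 170.4 × 0.001329 = 0.85829
Maximum is JPY→HKD→AED→JPY at 0.8962; no arbitrage — every cycle loses value.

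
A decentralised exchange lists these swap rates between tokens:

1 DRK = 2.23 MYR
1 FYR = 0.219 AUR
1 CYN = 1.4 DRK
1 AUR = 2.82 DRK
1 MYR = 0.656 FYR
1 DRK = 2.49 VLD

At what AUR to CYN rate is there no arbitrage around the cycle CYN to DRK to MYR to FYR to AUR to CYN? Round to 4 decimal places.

2.2296

Known legs of the cycle: 1.4 × 2.23 × 0.656 × 0.219 = 0.448519008
For no arbitrage the full-cycle product must be 1, so the missing rate is 1 / 0.448519008 ≈ 2.229560.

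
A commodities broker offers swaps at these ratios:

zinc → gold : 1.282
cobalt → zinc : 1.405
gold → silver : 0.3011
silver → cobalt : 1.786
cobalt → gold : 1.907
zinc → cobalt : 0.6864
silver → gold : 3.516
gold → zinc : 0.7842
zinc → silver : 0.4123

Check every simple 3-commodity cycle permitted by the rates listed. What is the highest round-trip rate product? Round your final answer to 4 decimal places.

gold→zinc→silver→gold: 0.7842 × 0.4123 × 3.516 = 1.13681
silver→cobalt→zinc→silver: 1.786 × 1.405 × 0.4123 = 1.03460
gold→zinc→cobalt→gold: 0.7842 × 0.6864 × 1.907 = 1.02649
gold→silver→cobalt→gold: 0.3011 × 1.786 × 1.907 = 1.02552
Maximum is gold→zinc→silver→gold at 1.1368; arbitrage exists.

1.1368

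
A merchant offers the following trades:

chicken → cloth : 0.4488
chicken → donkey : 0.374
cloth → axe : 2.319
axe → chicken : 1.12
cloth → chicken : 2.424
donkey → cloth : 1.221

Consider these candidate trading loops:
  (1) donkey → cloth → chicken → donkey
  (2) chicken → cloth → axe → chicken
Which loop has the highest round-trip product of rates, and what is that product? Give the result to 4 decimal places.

(1) 1.221 × 2.424 × 0.374 = 1.10693
(2) 0.4488 × 2.319 × 1.12 = 1.16566
Highest is cycle (2) at 1.1657 (>1, arbitrage).

1.1657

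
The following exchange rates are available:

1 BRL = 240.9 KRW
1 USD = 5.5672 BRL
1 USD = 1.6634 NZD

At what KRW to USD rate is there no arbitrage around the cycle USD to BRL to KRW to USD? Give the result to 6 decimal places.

Known legs of the cycle: 5.5672 × 240.9 = 1341.13848
For no arbitrage the full-cycle product must be 1, so the missing rate is 1 / 1341.13848 ≈ 0.00074564.

0.000746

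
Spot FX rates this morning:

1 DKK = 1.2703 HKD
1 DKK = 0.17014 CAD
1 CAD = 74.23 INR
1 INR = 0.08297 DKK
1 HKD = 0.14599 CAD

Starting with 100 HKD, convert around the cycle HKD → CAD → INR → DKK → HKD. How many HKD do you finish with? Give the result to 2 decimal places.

114.22

100 HKD × 0.14599 = 14.599 CAD
14.599 CAD × 74.23 = 1083.68377 INR
1083.68377 INR × 0.08297 = 89.9132423969 DKK
89.9132423969 DKK × 1.2703 = 114.21679181678207 HKD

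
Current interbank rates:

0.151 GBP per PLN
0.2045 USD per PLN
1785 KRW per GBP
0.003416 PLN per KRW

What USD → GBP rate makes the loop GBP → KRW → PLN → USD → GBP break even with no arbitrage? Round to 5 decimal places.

Known legs of the cycle: 1785 × 0.003416 × 0.2045 = 1.24695102
For no arbitrage the full-cycle product must be 1, so the missing rate is 1 / 1.24695102 ≈ 0.8019561.

0.80196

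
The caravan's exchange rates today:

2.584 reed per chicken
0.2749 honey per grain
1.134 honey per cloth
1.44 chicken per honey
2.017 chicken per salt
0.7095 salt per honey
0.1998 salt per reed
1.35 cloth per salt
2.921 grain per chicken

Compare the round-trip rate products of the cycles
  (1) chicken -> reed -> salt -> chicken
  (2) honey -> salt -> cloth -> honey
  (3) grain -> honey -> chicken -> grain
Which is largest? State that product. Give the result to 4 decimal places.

1.1563

(1) 2.584 × 0.1998 × 2.017 = 1.04134
(2) 0.7095 × 1.35 × 1.134 = 1.08617
(3) 0.2749 × 1.44 × 2.921 = 1.15630
Highest is cycle (3) at 1.1563 (>1, arbitrage).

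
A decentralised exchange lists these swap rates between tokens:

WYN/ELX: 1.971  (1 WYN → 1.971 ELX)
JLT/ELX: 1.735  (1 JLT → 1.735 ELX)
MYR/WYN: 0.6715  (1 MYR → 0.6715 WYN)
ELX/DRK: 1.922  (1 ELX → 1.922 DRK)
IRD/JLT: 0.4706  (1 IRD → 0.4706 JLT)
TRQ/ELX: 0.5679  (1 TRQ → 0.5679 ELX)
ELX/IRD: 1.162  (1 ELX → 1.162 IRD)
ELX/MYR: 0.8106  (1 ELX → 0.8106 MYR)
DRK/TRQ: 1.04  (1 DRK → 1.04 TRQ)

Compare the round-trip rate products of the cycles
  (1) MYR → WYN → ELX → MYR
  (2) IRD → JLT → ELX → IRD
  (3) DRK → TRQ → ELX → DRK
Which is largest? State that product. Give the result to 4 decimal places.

(1) 0.6715 × 1.971 × 0.8106 = 1.07285
(2) 0.4706 × 1.735 × 1.162 = 0.94876
(3) 1.04 × 0.5679 × 1.922 = 1.13516
Highest is cycle (3) at 1.1352 (>1, arbitrage).

1.1352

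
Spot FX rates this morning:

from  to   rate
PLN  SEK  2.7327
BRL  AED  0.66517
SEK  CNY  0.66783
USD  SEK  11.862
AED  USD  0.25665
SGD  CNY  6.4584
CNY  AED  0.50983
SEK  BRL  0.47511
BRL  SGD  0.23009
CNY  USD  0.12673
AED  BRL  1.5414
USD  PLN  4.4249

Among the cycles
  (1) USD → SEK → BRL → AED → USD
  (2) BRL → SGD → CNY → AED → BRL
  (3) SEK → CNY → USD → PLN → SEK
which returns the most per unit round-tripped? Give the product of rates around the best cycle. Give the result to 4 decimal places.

1.1678

(1) 11.862 × 0.47511 × 0.66517 × 0.25665 = 0.96211
(2) 0.23009 × 6.4584 × 0.50983 × 1.5414 = 1.16779
(3) 0.66783 × 0.12673 × 4.4249 × 2.7327 = 1.02339
Highest is cycle (2) at 1.1678 (>1, arbitrage).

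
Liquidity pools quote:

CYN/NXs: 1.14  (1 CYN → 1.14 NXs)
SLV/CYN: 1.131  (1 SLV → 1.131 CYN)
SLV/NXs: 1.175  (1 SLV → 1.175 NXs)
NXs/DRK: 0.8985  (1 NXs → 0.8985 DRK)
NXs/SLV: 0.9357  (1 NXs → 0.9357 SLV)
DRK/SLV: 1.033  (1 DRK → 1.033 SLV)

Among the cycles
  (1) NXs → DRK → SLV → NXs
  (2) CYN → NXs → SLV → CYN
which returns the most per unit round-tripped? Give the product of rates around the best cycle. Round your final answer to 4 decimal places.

1.2064

(1) 0.8985 × 1.033 × 1.175 = 1.09058
(2) 1.14 × 0.9357 × 1.131 = 1.20644
Highest is cycle (2) at 1.2064 (>1, arbitrage).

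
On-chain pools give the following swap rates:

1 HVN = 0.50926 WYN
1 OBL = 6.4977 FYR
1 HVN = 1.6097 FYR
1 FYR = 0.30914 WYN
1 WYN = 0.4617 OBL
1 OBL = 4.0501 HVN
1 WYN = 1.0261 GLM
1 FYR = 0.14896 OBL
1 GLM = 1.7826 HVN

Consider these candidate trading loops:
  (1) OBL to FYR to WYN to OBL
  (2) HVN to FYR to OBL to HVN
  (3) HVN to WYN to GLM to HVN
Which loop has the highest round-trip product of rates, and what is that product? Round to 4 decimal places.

0.9711

(1) 6.4977 × 0.30914 × 0.4617 = 0.92742
(2) 1.6097 × 0.14896 × 4.0501 = 0.97114
(3) 0.50926 × 1.0261 × 1.7826 = 0.93150
Highest is cycle (2) at 0.9711 (≤1, no arbitrage).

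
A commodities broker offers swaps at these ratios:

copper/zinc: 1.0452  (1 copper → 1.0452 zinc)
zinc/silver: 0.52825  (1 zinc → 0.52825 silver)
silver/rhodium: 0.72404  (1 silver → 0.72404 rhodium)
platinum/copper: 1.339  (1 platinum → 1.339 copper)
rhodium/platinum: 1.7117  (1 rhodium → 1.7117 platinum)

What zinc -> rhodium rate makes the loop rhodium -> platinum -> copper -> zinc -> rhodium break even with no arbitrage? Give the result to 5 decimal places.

0.41744

Known legs of the cycle: 1.7117 × 1.339 × 1.0452 = 2.39556317676
For no arbitrage the full-cycle product must be 1, so the missing rate is 1 / 2.39556317676 ≈ 0.4174384.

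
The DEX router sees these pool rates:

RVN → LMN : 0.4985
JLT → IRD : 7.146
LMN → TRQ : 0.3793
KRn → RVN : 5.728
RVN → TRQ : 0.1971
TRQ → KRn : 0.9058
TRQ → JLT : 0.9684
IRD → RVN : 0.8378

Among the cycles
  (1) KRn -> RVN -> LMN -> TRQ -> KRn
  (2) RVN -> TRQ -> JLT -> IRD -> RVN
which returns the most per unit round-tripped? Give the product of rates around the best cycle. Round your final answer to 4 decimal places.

1.1427

(1) 5.728 × 0.4985 × 0.3793 × 0.9058 = 0.98103
(2) 0.1971 × 0.9684 × 7.146 × 0.8378 = 1.14273
Highest is cycle (2) at 1.1427 (>1, arbitrage).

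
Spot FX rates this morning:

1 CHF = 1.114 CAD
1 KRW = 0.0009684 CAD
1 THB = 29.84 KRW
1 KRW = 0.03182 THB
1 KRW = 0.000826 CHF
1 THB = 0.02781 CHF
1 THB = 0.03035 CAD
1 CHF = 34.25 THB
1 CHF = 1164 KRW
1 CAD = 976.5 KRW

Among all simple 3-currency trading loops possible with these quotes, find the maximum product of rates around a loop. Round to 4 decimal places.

1.0300

CHF→KRW→THB→CHF: 1164 × 0.03182 × 0.02781 = 1.03004
CAD→KRW→THB→CAD: 976.5 × 0.03182 × 0.03035 = 0.94304
CHF→CAD→KRW→CHF: 1.114 × 976.5 × 0.000826 = 0.89854
CHF→THB→KRW→CHF: 34.25 × 29.84 × 0.000826 = 0.84419
Maximum is CHF→KRW→THB→CHF at 1.0300; arbitrage exists.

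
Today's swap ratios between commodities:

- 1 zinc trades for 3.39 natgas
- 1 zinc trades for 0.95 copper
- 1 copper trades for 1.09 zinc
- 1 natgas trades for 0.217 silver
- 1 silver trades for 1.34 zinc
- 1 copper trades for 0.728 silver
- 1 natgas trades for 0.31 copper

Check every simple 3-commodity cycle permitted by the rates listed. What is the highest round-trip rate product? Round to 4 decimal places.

copper→zinc→natgas→copper: 1.09 × 3.39 × 0.31 = 1.14548
silver→zinc→natgas→silver: 1.34 × 3.39 × 0.217 = 0.98574
copper→silver→zinc→copper: 0.728 × 1.34 × 0.95 = 0.92674
Maximum is copper→zinc→natgas→copper at 1.1455; arbitrage exists.

1.1455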